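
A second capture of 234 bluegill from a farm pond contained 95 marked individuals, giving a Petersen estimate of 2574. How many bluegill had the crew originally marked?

From N = M·C/R: M = N·R / C = 2574·95 / 234 = 244530 / 234 = 1045.

M = 1045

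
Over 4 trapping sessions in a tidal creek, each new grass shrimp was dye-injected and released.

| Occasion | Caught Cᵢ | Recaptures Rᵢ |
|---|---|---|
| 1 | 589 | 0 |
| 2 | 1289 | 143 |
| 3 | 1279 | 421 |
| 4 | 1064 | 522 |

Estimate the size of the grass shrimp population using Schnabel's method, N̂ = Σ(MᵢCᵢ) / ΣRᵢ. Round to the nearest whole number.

N ≈ 5283

Marked at large before each occasion: Mᵢ = Σⱼ<ᵢ (Cⱼ − Rⱼ) → M1=0, M2=589, M3=1735, M4=2593
Σ MᵢCᵢ = 0·589 + 589·1289 + 1735·1279 + 2593·1064 = 0 + 759221 + 2219065 + 2758952 = 5737238
Σ Rᵢ = 0 + 143 + 421 + 522 = 1086
N̂ = 5737238 / 1086 ≈ 5282.9 → 5283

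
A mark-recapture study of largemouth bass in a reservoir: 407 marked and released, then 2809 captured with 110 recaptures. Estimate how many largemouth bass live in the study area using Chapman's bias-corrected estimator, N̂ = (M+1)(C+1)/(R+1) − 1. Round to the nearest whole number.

N̂ = (407+1)(2809+1)/(110+1) − 1 = 408·2810/111 − 1
= 1146480/111 − 1 ≈ 10328.6 − 1 ≈ 10327.6 → 10328

N ≈ 10,328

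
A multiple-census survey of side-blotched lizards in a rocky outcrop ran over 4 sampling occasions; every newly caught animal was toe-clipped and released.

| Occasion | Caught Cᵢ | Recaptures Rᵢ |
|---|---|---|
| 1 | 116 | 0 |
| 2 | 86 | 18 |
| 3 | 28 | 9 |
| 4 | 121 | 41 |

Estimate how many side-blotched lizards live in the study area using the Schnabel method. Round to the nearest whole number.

N ≈ 584

Marked at large before each occasion: Mᵢ = Σⱼ<ᵢ (Cⱼ − Rⱼ) → M1=0, M2=116, M3=184, M4=203
Σ MᵢCᵢ = 0·116 + 116·86 + 184·28 + 203·121 = 0 + 9976 + 5152 + 24563 = 39691
Σ Rᵢ = 0 + 18 + 9 + 41 = 68
N̂ = 39691 / 68 ≈ 583.7 → 584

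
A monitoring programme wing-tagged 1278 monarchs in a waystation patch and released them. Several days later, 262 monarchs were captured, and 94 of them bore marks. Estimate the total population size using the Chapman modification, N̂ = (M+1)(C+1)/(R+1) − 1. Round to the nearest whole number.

N̂ = (1278+1)(262+1)/(94+1) − 1 = 1279·263/95 − 1
= 336377/95 − 1 ≈ 3540.8 − 1 ≈ 3539.8 → 3540

N ≈ 3540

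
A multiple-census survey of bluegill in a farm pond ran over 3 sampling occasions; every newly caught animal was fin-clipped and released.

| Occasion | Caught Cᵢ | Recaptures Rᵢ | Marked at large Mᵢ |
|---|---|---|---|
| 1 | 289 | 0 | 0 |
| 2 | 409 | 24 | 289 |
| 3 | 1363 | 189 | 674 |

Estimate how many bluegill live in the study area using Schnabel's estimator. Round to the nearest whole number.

Σ MᵢCᵢ = 0·289 + 289·409 + 674·1363 = 0 + 118201 + 918662 = 1036863
Σ Rᵢ = 0 + 24 + 189 = 213
N̂ = 1036863 / 213 ≈ 4867.9 → 4868

N ≈ 4868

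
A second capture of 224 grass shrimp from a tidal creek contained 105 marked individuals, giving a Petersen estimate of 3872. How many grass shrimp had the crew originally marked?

From N = M·C/R: M = N·R / C = 3872·105 / 224 = 406560 / 224 = 1815.

M = 1815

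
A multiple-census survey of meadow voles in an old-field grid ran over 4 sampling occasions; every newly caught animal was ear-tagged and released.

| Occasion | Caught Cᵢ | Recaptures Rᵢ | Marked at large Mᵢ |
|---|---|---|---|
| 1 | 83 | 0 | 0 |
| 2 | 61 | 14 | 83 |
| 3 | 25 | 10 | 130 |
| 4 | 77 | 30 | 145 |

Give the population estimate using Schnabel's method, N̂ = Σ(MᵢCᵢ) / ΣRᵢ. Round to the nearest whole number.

N ≈ 361

Σ MᵢCᵢ = 0·83 + 83·61 + 130·25 + 145·77 = 0 + 5063 + 3250 + 11165 = 19478
Σ Rᵢ = 0 + 14 + 10 + 30 = 54
N̂ = 19478 / 54 ≈ 360.7 → 361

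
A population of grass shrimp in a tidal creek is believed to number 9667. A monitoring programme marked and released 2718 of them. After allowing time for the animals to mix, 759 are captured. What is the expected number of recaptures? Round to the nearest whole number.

The marked fraction of the population is 2718/9667, so in a sample of 759 expect C·(M/N) marked.
E[R] = 2718 × 759 / 9667 = 2062962 / 9667 ≈ 213.4 → 213

expected recaptures ≈ 213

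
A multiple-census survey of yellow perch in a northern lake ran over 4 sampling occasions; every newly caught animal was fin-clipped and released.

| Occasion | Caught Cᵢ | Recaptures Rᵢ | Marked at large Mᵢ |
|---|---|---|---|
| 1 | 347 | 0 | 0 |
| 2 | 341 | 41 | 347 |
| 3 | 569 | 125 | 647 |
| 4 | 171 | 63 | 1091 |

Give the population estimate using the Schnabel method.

N = 2939

Σ MᵢCᵢ = 0·347 + 347·341 + 647·569 + 1091·171 = 0 + 118327 + 368143 + 186561 = 673031
Σ Rᵢ = 0 + 41 + 125 + 63 = 229
N̂ = 673031 / 229 = 2939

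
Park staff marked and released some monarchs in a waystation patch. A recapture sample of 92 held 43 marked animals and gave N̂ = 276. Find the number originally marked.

From N = M·C/R: M = N·R / C = 276·43 / 92 = 11868 / 92 = 129.

M = 129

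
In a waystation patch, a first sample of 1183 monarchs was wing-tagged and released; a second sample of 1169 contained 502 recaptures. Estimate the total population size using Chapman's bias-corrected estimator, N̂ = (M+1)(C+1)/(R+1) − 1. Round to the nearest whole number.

N̂ = (1183+1)(1169+1)/(502+1) − 1 = 1184·1170/503 − 1
= 1385280/503 − 1 ≈ 2754.0 − 1 ≈ 2753.0 → 2753

N ≈ 2753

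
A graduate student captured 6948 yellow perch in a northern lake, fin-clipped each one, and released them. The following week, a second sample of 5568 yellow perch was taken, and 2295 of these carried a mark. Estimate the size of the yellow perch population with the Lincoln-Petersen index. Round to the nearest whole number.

N ≈ 16,857

The marked fraction in the recapture sample should equal the marked fraction in the population: 2295/5568 = 6948/N.
N = (6948 × 5568) / 2295 = 38686464 / 2295 ≈ 16856.8 → 16857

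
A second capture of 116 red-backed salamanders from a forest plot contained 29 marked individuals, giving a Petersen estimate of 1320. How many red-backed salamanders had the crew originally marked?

From N = M·C/R: M = N·R / C = 1320·29 / 116 = 38280 / 116 = 330.

M = 330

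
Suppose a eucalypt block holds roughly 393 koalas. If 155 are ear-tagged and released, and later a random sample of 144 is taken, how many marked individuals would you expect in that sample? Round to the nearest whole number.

The marked fraction of the population is 155/393, so in a sample of 144 expect C·(M/N) marked.
E[R] = 155 × 144 / 393 = 22320 / 393 ≈ 56.8 → 57

expected recaptures ≈ 57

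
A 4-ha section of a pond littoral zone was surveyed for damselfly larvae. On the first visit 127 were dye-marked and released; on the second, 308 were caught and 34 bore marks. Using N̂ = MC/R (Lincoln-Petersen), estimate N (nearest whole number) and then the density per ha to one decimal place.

N̂ = 127·308/34 = 39116/34 ≈ 1150.47 → 1150
Density = N̂ / area = 1150 / 4 ≈ 287.50 → 287.5 per ha

density ≈ 287.5 damselfly larvae per ha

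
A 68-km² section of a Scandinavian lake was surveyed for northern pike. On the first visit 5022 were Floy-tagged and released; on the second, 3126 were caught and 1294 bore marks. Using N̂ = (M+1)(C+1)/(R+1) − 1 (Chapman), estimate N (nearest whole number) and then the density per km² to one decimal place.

N̂ = 5023·3127/1295 − 1 = 15706921/1295 − 1 ≈ 12127.9 → 12128
Density = N̂ / area = 12128 / 68 ≈ 178.35 → 178.4 per km²

density ≈ 178.4 northern pike per km²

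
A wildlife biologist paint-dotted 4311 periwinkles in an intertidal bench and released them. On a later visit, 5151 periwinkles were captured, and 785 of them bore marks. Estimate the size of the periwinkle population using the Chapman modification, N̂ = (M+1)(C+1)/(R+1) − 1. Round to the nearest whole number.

N̂ = (4311+1)(5151+1)/(785+1) − 1 = 4312·5152/786 − 1
= 22215424/786 − 1 ≈ 28263.9 − 1 ≈ 28262.9 → 28263

N ≈ 28,263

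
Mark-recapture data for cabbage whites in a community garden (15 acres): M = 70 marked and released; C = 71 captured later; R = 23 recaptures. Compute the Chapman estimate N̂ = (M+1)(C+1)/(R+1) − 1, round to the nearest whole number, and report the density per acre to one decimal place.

density ≈ 14.1 cabbage whites per acre

N̂ = 71·72/24 − 1 = 5112/24 − 1 = 212
Density = N̂ / area = 212 / 15 ≈ 14.13 → 14.1 per acre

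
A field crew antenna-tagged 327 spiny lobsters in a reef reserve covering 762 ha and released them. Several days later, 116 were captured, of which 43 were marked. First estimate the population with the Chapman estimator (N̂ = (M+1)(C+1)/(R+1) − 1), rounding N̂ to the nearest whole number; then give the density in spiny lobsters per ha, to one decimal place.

N̂ = 328·117/44 − 1 = 38376/44 − 1 ≈ 871.2 → 871
Density = N̂ / area = 871 / 762 ≈ 1.14 → 1.1 per ha

density ≈ 1.1 spiny lobsters per ha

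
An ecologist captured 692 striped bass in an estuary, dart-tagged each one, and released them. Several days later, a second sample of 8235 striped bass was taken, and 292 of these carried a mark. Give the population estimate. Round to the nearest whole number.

N = (692 × 8235) / 292 = 5698620 / 292 ≈ 19515.8 → 19516

N ≈ 19,516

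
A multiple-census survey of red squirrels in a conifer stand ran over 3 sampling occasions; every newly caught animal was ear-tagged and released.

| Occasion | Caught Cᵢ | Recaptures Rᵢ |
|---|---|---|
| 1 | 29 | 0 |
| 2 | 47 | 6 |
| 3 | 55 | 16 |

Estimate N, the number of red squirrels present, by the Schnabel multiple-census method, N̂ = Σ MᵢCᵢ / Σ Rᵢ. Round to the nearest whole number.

Marked at large before each occasion: Mᵢ = Σⱼ<ᵢ (Cⱼ − Rⱼ) → M1=0, M2=29, M3=70
Σ MᵢCᵢ = 0·29 + 29·47 + 70·55 = 0 + 1363 + 3850 = 5213
Σ Rᵢ = 0 + 6 + 16 = 22
N̂ = 5213 / 22 ≈ 237.0 → 237

N ≈ 237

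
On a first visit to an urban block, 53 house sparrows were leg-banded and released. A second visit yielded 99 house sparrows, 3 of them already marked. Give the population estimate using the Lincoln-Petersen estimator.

N = 1749

If marked individuals mix randomly, R/C ≈ M/N, giving N ≈ M·C/R.
N = (53 × 99) / 3 = 5247 / 3 = 1749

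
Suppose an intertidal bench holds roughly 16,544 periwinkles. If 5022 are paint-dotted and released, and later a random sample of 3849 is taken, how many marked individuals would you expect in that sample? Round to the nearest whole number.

The marked fraction of the population is 5022/16544, so in a sample of 3849 expect C·(M/N) marked.
E[R] = 5022 × 3849 / 16544 = 19329678 / 16544 ≈ 1168.4 → 1168

expected recaptures ≈ 1168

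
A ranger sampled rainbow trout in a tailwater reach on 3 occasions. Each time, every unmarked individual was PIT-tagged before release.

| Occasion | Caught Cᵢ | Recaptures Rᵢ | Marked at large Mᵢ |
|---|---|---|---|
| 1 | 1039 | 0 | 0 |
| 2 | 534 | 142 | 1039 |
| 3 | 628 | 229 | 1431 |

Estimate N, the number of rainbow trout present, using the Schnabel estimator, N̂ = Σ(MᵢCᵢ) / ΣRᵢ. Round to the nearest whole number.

N ≈ 3918

Σ MᵢCᵢ = 0·1039 + 1039·534 + 1431·628 = 0 + 554826 + 898668 = 1453494
Σ Rᵢ = 0 + 142 + 229 = 371
N̂ = 1453494 / 371 ≈ 3917.8 → 3918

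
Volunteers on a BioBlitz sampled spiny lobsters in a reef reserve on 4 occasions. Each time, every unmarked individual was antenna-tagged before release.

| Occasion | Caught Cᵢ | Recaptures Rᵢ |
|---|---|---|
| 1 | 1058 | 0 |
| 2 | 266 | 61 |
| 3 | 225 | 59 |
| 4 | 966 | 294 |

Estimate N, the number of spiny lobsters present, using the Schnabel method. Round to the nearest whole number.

Marked at large before each occasion: Mᵢ = Σⱼ<ᵢ (Cⱼ − Rⱼ) → M1=0, M2=1058, M3=1263, M4=1429
Σ MᵢCᵢ = 0·1058 + 1058·266 + 1263·225 + 1429·966 = 0 + 281428 + 284175 + 1380414 = 1946017
Σ Rᵢ = 0 + 61 + 59 + 294 = 414
N̂ = 1946017 / 414 ≈ 4700.5 → 4701

N ≈ 4701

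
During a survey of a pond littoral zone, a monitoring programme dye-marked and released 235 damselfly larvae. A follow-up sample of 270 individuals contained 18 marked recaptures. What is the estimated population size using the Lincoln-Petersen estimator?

N = (235 × 270) / 18 = 63450 / 18 = 3525

N = 3525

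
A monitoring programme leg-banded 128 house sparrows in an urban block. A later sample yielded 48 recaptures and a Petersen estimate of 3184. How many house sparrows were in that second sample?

From N = M·C/R: C = N·R / M = 3184·48 / 128 = 152832 / 128 = 1194.

C = 1194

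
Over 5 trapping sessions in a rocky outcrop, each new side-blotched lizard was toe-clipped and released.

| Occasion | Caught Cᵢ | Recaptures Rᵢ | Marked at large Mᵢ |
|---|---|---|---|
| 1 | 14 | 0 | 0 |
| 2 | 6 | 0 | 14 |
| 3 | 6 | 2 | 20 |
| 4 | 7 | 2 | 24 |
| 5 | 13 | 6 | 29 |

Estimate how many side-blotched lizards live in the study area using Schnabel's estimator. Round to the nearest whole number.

N ≈ 75

Σ MᵢCᵢ = 0·14 + 14·6 + 20·6 + 24·7 + 29·13 = 0 + 84 + 120 + 168 + 377 = 749
Σ Rᵢ = 0 + 0 + 2 + 2 + 6 = 10
N̂ = 749 / 10 ≈ 74.9 → 75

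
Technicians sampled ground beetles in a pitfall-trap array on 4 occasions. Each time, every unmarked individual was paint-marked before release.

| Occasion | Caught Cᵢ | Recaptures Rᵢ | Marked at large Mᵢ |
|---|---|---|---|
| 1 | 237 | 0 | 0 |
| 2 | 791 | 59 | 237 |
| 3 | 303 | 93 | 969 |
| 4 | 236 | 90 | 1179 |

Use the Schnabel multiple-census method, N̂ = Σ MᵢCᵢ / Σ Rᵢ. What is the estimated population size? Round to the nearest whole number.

Σ MᵢCᵢ = 0·237 + 237·791 + 969·303 + 1179·236 = 0 + 187467 + 293607 + 278244 = 759318
Σ Rᵢ = 0 + 59 + 93 + 90 = 242
N̂ = 759318 / 242 ≈ 3137.7 → 3138

N ≈ 3138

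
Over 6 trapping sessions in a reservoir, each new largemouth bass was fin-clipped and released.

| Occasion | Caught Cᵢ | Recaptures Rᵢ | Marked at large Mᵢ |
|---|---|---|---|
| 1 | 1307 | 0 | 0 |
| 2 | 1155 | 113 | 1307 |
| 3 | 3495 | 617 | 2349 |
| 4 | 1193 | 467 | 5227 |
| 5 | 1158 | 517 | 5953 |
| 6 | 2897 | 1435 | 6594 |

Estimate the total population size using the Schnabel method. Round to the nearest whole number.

Σ MᵢCᵢ = 0·1307 + 1307·1155 + 2349·3495 + 5227·1193 + 5953·1158 + 6594·2897 = 0 + 1509585 + 8209755 + 6235811 + 6893574 + 19102818 = 41951543
Σ Rᵢ = 0 + 113 + 617 + 467 + 517 + 1435 = 3149
N̂ = 41951543 / 3149 ≈ 13322.2 → 13322

N ≈ 13,322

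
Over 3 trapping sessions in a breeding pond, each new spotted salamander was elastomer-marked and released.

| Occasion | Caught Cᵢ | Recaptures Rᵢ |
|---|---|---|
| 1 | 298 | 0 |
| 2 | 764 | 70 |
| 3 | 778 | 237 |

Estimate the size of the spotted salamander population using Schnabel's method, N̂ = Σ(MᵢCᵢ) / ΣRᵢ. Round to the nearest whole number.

Marked at large before each occasion: Mᵢ = Σⱼ<ᵢ (Cⱼ − Rⱼ) → M1=0, M2=298, M3=992
Σ MᵢCᵢ = 0·298 + 298·764 + 992·778 = 0 + 227672 + 771776 = 999448
Σ Rᵢ = 0 + 70 + 237 = 307
N̂ = 999448 / 307 ≈ 3255.5 → 3256

N ≈ 3256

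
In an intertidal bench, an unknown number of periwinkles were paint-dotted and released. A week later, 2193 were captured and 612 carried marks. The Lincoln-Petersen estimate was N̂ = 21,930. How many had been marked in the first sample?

M = 6120

From N = M·C/R: M = N·R / C = 21930·612 / 2193 = 13421160 / 2193 = 6120.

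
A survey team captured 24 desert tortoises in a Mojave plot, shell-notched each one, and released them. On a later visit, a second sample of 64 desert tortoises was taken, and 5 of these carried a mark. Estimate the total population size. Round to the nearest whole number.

If marked individuals mix randomly, R/C ≈ M/N, giving N ≈ M·C/R.
N = (24 × 64) / 5 = 1536 / 5 ≈ 307.2 → 307

N ≈ 307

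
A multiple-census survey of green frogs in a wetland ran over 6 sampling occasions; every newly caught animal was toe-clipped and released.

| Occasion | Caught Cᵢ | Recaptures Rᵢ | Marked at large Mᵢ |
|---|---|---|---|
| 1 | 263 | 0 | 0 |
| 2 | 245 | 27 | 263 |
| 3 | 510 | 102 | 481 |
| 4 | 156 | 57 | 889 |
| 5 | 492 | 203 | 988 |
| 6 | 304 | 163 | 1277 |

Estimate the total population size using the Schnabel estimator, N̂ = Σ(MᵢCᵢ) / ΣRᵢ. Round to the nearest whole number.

Σ MᵢCᵢ = 0·263 + 263·245 + 481·510 + 889·156 + 988·492 + 1277·304 = 0 + 64435 + 245310 + 138684 + 486096 + 388208 = 1322733
Σ Rᵢ = 0 + 27 + 102 + 57 + 203 + 163 = 552
N̂ = 1322733 / 552 ≈ 2396.3 → 2396

N ≈ 2396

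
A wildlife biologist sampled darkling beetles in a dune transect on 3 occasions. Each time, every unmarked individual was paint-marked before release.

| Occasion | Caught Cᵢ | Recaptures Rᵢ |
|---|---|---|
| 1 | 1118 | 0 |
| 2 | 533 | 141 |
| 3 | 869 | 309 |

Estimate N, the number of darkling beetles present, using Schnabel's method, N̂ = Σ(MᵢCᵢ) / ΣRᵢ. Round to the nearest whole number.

Marked at large before each occasion: Mᵢ = Σⱼ<ᵢ (Cⱼ − Rⱼ) → M1=0, M2=1118, M3=1510
Σ MᵢCᵢ = 0·1118 + 1118·533 + 1510·869 = 0 + 595894 + 1312190 = 1908084
Σ Rᵢ = 0 + 141 + 309 = 450
N̂ = 1908084 / 450 ≈ 4240.2 → 4240

N ≈ 4240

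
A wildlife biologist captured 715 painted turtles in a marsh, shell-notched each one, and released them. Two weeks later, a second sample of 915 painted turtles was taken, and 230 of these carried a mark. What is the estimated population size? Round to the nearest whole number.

Lincoln-Petersen assumes M/N = R/C, so N = M·C / R.
N = (715 × 915) / 230 = 654225 / 230 ≈ 2844.46 → 2844

N ≈ 2844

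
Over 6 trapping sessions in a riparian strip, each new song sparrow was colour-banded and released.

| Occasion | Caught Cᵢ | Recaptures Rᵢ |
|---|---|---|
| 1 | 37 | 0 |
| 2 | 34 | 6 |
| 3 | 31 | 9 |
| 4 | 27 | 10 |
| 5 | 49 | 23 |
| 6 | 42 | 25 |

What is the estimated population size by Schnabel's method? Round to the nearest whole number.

N ≈ 222

Marked at large before each occasion: Mᵢ = Σⱼ<ᵢ (Cⱼ − Rⱼ) → M1=0, M2=37, M3=65, M4=87, M5=104, M6=130
Σ MᵢCᵢ = 0·37 + 37·34 + 65·31 + 87·27 + 104·49 + 130·42 = 0 + 1258 + 2015 + 2349 + 5096 + 5460 = 16178
Σ Rᵢ = 0 + 6 + 9 + 10 + 23 + 25 = 73
N̂ = 16178 / 73 ≈ 221.6 → 222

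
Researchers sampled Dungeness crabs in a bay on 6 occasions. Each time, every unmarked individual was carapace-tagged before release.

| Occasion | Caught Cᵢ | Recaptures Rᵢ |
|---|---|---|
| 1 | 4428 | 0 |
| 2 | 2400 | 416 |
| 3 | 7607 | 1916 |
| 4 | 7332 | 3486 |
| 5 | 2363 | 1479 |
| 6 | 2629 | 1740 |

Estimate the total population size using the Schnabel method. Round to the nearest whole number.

Marked at large before each occasion: Mᵢ = Σⱼ<ᵢ (Cⱼ − Rⱼ) → M1=0, M2=4428, M3=6412, M4=12103, M5=15949, M6=16833
Σ MᵢCᵢ = 0·4428 + 4428·2400 + 6412·7607 + 12103·7332 + 15949·2363 + 16833·2629 = 0 + 10627200 + 48776084 + 88739196 + 37687487 + 44253957 = 230083924
Σ Rᵢ = 0 + 416 + 1916 + 3486 + 1479 + 1740 = 9037
N̂ = 230083924 / 9037 ≈ 25460.2 → 25460

N ≈ 25,460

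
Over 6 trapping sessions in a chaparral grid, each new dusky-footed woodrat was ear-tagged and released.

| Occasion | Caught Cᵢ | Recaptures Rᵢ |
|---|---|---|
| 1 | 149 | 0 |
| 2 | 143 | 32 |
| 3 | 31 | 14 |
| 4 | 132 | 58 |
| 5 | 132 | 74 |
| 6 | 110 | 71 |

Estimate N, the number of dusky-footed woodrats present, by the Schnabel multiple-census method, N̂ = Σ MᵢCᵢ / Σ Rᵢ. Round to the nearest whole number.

N ≈ 632

Marked at large before each occasion: Mᵢ = Σⱼ<ᵢ (Cⱼ − Rⱼ) → M1=0, M2=149, M3=260, M4=277, M5=351, M6=409
Σ MᵢCᵢ = 0·149 + 149·143 + 260·31 + 277·132 + 351·132 + 409·110 = 0 + 21307 + 8060 + 36564 + 46332 + 44990 = 157253
Σ Rᵢ = 0 + 32 + 14 + 58 + 74 + 71 = 249
N̂ = 157253 / 249 ≈ 631.5 → 632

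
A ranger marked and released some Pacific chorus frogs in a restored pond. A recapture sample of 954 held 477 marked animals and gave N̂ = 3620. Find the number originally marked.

M = 1810

From N = M·C/R: M = N·R / C = 3620·477 / 954 = 1726740 / 954 = 1810.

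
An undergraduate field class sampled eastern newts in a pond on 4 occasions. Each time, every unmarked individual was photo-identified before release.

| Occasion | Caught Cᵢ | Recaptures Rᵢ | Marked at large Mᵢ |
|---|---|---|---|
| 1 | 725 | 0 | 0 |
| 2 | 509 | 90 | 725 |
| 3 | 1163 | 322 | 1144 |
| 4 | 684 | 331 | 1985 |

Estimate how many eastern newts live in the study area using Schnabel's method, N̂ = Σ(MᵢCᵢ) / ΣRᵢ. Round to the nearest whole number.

Σ MᵢCᵢ = 0·725 + 725·509 + 1144·1163 + 1985·684 = 0 + 369025 + 1330472 + 1357740 = 3057237
Σ Rᵢ = 0 + 90 + 322 + 331 = 743
N̂ = 3057237 / 743 ≈ 4114.7 → 4115

N ≈ 4115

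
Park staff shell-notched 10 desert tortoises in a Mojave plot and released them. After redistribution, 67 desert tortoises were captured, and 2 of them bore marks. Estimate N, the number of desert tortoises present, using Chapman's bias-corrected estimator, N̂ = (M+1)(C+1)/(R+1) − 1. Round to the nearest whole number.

N ≈ 248

N̂ = (10+1)(67+1)/(2+1) − 1 = 11·68/3 − 1
= 748/3 − 1 ≈ 249.3 − 1 ≈ 248.3 → 248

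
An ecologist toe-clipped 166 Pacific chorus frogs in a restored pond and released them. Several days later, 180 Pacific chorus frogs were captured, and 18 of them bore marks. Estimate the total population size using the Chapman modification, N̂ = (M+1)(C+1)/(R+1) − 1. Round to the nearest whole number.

N̂ = (166+1)(180+1)/(18+1) − 1 = 167·181/19 − 1
= 30227/19 − 1 ≈ 1590.9 − 1 ≈ 1589.9 → 1590

N ≈ 1590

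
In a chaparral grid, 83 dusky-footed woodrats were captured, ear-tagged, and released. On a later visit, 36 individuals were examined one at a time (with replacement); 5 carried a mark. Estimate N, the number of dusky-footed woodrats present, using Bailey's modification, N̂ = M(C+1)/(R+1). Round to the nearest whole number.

N ≈ 512

N̂ = 83·(36+1)/(5+1) = 83·37/6 = 3071/6 ≈ 511.8 → 512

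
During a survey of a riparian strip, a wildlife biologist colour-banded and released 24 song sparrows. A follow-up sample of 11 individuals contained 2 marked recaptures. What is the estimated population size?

Lincoln-Petersen assumes M/N = R/C, so N = M·C / R.
N = (24 × 11) / 2 = 264 / 2 = 132

N = 132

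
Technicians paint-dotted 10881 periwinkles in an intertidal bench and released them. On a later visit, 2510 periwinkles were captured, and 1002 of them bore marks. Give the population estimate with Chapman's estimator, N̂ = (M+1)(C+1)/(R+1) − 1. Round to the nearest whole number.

N ≈ 27,242

N̂ = (10881+1)(2510+1)/(1002+1) − 1 = 10882·2511/1003 − 1
= 27324702/1003 − 1 ≈ 27243.0 − 1 ≈ 27242.0 → 27242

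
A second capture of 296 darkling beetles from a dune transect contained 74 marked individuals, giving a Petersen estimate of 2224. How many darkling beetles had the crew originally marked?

From N = M·C/R: M = N·R / C = 2224·74 / 296 = 164576 / 296 = 556.

M = 556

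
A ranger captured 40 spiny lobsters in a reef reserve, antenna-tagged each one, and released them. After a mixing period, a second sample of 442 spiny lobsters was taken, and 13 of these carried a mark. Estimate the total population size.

N = 1360

N = (40 × 442) / 13 = 17680 / 13 = 1360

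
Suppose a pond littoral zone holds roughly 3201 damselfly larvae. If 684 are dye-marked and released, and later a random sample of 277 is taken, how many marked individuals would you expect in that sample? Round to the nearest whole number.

expected recaptures ≈ 59

The marked fraction of the population is 684/3201, so in a sample of 277 expect C·(M/N) marked.
E[R] = 684 × 277 / 3201 = 189468 / 3201 ≈ 59.2 → 59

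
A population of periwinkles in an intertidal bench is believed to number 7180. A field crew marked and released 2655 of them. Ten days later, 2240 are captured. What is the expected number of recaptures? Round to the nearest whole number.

expected recaptures ≈ 828

Expected recaptures E[R] = M·C / N.
E[R] = 2655 × 2240 / 7180 = 5947200 / 7180 ≈ 828.3 → 828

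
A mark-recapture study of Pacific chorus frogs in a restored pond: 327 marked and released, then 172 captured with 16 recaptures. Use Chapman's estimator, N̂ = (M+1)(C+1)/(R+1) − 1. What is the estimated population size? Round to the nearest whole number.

N ≈ 3337

N̂ = (327+1)(172+1)/(16+1) − 1 = 328·173/17 − 1
= 56744/17 − 1 ≈ 3337.9 − 1 ≈ 3336.9 → 3337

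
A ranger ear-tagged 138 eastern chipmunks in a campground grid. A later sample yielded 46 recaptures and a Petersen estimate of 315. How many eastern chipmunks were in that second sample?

From N = M·C/R: C = N·R / M = 315·46 / 138 = 14490 / 138 = 105.

C = 105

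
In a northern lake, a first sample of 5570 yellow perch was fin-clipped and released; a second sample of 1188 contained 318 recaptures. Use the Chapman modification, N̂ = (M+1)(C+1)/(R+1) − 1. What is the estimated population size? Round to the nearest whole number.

N ≈ 20,764

N̂ = (5570+1)(1188+1)/(318+1) − 1 = 5571·1189/319 − 1
= 6623919/319 − 1 ≈ 20764.6 − 1 ≈ 20763.6 → 20764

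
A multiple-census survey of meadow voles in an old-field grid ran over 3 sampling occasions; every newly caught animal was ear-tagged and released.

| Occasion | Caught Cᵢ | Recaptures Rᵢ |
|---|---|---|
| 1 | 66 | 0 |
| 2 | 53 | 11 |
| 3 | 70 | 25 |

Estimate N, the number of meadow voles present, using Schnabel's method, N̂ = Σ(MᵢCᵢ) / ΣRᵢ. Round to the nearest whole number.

N ≈ 307

Marked at large before each occasion: Mᵢ = Σⱼ<ᵢ (Cⱼ − Rⱼ) → M1=0, M2=66, M3=108
Σ MᵢCᵢ = 0·66 + 66·53 + 108·70 = 0 + 3498 + 7560 = 11058
Σ Rᵢ = 0 + 11 + 25 = 36
N̂ = 11058 / 36 ≈ 307.2 → 307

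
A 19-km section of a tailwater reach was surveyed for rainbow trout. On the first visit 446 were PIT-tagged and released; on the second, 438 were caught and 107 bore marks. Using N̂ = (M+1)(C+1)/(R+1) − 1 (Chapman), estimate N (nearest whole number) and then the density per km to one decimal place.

N̂ = 447·439/108 − 1 = 196233/108 − 1 ≈ 1816.0 → 1816
Density = N̂ / area = 1816 / 19 ≈ 95.58 → 95.6 per km

density ≈ 95.6 rainbow trout per km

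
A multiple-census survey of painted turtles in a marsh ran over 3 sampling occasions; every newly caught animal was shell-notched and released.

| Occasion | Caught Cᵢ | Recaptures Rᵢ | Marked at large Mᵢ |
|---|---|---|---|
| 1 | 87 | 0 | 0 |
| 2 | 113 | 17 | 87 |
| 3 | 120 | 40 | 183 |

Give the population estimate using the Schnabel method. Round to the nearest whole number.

N ≈ 558

Σ MᵢCᵢ = 0·87 + 87·113 + 183·120 = 0 + 9831 + 21960 = 31791
Σ Rᵢ = 0 + 17 + 40 = 57
N̂ = 31791 / 57 ≈ 557.7 → 558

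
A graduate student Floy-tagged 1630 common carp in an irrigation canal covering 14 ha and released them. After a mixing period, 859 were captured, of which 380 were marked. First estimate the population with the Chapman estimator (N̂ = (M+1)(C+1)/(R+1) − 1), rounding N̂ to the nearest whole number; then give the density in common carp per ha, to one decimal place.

N̂ = 1631·860/381 − 1 = 1402660/381 − 1 ≈ 3680.5 → 3681
Density = N̂ / area = 3681 / 14 ≈ 262.93 → 262.9 per ha

density ≈ 262.9 common carp per ha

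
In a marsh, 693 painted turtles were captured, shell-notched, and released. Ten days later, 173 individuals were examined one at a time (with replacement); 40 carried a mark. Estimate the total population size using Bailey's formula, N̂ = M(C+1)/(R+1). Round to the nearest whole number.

N̂ = 693·(173+1)/(40+1) = 693·174/41 = 120582/41 ≈ 2941.0 → 2941

N ≈ 2941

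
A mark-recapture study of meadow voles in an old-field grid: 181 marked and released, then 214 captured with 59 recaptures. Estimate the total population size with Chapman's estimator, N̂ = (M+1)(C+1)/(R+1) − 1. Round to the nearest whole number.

N ≈ 651

N̂ = (181+1)(214+1)/(59+1) − 1 = 182·215/60 − 1
= 39130/60 − 1 ≈ 652.2 − 1 ≈ 651.2 → 651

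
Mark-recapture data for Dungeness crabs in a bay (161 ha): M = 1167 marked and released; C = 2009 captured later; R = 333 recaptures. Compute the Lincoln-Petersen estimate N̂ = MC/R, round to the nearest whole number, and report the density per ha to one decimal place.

N̂ = 1167·2009/333 = 2344503/333 ≈ 7040.5 → 7041
Density = N̂ / area = 7041 / 161 ≈ 43.73 → 43.7 per ha

density ≈ 43.7 Dungeness crabs per ha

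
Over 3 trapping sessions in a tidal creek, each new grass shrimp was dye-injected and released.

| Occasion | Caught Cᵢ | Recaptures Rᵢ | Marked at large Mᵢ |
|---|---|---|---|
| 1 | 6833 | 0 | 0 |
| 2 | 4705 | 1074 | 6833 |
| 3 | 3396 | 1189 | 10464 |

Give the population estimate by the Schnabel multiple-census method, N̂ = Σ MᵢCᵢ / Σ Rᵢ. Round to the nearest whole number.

N ≈ 29,909

Σ MᵢCᵢ = 0·6833 + 6833·4705 + 10464·3396 = 0 + 32149265 + 35535744 = 67685009
Σ Rᵢ = 0 + 1074 + 1189 = 2263
N̂ = 67685009 / 2263 ≈ 29909.4 → 29909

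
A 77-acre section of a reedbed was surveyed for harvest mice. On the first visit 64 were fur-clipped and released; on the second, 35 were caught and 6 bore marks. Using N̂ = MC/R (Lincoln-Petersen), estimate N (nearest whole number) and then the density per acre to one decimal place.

N̂ = 64·35/6 = 2240/6 ≈ 373.3 → 373
Density = N̂ / area = 373 / 77 ≈ 4.84 → 4.8 per acre

density ≈ 4.8 harvest mice per acre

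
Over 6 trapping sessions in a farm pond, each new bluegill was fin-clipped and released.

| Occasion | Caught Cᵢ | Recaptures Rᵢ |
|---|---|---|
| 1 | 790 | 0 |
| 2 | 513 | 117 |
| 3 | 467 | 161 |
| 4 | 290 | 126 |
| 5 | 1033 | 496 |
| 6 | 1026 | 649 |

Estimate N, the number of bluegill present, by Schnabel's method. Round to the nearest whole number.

N ≈ 3455

Marked at large before each occasion: Mᵢ = Σⱼ<ᵢ (Cⱼ − Rⱼ) → M1=0, M2=790, M3=1186, M4=1492, M5=1656, M6=2193
Σ MᵢCᵢ = 0·790 + 790·513 + 1186·467 + 1492·290 + 1656·1033 + 2193·1026 = 0 + 405270 + 553862 + 432680 + 1710648 + 2250018 = 5352478
Σ Rᵢ = 0 + 117 + 161 + 126 + 496 + 649 = 1549
N̂ = 5352478 / 1549 ≈ 3455.4 → 3455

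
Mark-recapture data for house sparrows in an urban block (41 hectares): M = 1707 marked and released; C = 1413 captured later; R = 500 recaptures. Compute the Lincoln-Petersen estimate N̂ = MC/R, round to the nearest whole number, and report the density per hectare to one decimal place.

density ≈ 117.7 house sparrows per hectare

N̂ = 1707·1413/500 = 2411991/500 ≈ 4824.0 → 4824
Density = N̂ / area = 4824 / 41 ≈ 117.66 → 117.7 per hectare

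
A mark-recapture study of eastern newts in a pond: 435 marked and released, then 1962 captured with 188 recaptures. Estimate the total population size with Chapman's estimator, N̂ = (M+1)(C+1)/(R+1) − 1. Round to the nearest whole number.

N ≈ 4527

N̂ = (435+1)(1962+1)/(188+1) − 1 = 436·1963/189 − 1
= 855868/189 − 1 ≈ 4528.4 − 1 ≈ 4527.4 → 4527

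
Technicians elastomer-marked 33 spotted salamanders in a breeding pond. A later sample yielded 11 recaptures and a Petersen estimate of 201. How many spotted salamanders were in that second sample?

From N = M·C/R: C = N·R / M = 201·11 / 33 = 2211 / 33 = 67.

C = 67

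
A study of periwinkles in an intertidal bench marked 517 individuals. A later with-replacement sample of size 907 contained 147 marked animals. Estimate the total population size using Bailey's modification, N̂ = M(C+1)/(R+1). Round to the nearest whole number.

N̂ = 517·(907+1)/(147+1) = 517·908/148 = 469436/148 ≈ 3171.9 → 3172

N ≈ 3172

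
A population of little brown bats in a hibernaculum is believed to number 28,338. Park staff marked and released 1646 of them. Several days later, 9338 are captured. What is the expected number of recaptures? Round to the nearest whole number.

Expected recaptures E[R] = M·C / N.
E[R] = 1646 × 9338 / 28338 = 15370348 / 28338 ≈ 542.4 → 542

expected recaptures ≈ 542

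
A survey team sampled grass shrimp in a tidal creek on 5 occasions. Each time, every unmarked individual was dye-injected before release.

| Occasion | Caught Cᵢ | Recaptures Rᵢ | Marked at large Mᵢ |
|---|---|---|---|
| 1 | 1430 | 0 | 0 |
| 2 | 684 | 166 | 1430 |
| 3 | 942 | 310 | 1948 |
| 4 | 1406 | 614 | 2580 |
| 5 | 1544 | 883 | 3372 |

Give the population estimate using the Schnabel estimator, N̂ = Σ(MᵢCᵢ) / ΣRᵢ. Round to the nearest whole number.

Σ MᵢCᵢ = 0·1430 + 1430·684 + 1948·942 + 2580·1406 + 3372·1544 = 0 + 978120 + 1835016 + 3627480 + 5206368 = 11646984
Σ Rᵢ = 0 + 166 + 310 + 614 + 883 = 1973
N̂ = 11646984 / 1973 ≈ 5903.2 → 5903

N ≈ 5903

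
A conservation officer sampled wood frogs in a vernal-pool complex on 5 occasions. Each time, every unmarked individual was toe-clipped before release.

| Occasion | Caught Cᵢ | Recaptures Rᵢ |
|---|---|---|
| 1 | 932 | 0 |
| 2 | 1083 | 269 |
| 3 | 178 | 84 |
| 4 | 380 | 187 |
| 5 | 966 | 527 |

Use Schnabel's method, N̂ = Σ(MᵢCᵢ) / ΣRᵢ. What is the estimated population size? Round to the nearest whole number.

Marked at large before each occasion: Mᵢ = Σⱼ<ᵢ (Cⱼ − Rⱼ) → M1=0, M2=932, M3=1746, M4=1840, M5=2033
Σ MᵢCᵢ = 0·932 + 932·1083 + 1746·178 + 1840·380 + 2033·966 = 0 + 1009356 + 310788 + 699200 + 1963878 = 3983222
Σ Rᵢ = 0 + 269 + 84 + 187 + 527 = 1067
N̂ = 3983222 / 1067 ≈ 3733.1 → 3733

N ≈ 3733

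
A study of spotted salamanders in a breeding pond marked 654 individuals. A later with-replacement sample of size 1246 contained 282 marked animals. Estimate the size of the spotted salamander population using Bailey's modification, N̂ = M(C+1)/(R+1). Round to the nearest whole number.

N̂ = 654·(1246+1)/(282+1) = 654·1247/283 = 815538/283 ≈ 2881.8 → 2882

N ≈ 2882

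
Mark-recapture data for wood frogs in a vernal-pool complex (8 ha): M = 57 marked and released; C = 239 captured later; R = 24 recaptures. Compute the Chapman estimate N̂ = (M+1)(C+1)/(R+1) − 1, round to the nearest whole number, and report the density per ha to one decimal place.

density ≈ 69.5 wood frogs per ha

N̂ = 58·240/25 − 1 = 13920/25 − 1 ≈ 555.8 → 556
Density = N̂ / area = 556 / 8 ≈ 69.50 → 69.5 per ha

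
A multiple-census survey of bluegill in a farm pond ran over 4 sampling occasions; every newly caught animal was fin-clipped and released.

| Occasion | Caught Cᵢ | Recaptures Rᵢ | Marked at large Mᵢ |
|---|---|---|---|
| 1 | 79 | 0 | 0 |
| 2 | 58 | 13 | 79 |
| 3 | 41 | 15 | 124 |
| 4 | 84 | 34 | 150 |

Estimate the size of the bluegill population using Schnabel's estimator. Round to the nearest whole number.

N ≈ 359

Σ MᵢCᵢ = 0·79 + 79·58 + 124·41 + 150·84 = 0 + 4582 + 5084 + 12600 = 22266
Σ Rᵢ = 0 + 13 + 15 + 34 = 62
N̂ = 22266 / 62 ≈ 359.1 → 359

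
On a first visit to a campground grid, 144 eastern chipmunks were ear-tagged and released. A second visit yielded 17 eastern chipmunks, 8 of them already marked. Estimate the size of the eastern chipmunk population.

Lincoln-Petersen assumes M/N = R/C, so N = M·C / R.
N = (144 × 17) / 8 = 2448 / 8 = 306

N = 306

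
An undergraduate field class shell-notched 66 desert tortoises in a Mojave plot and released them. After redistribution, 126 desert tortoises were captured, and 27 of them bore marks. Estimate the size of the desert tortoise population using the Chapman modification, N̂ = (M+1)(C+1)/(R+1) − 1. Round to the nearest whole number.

N̂ = (66+1)(126+1)/(27+1) − 1 = 67·127/28 − 1
= 8509/28 − 1 ≈ 303.9 − 1 ≈ 302.9 → 303

N ≈ 303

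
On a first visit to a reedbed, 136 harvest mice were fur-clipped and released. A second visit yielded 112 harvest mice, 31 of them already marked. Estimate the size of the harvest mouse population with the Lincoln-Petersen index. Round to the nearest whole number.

N = (136 × 112) / 31 = 15232 / 31 ≈ 491.4 → 491

N ≈ 491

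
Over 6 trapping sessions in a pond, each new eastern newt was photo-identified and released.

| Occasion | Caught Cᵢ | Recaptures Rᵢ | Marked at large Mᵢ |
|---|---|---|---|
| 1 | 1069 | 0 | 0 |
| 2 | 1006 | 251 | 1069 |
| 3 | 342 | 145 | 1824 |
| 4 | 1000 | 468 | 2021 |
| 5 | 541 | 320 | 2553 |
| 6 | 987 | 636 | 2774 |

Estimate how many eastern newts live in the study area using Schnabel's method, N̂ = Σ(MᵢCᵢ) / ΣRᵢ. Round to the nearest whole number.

N ≈ 4307

Σ MᵢCᵢ = 0·1069 + 1069·1006 + 1824·342 + 2021·1000 + 2553·541 + 2774·987 = 0 + 1075414 + 623808 + 2021000 + 1381173 + 2737938 = 7839333
Σ Rᵢ = 0 + 251 + 145 + 468 + 320 + 636 = 1820
N̂ = 7839333 / 1820 ≈ 4307.3 → 4307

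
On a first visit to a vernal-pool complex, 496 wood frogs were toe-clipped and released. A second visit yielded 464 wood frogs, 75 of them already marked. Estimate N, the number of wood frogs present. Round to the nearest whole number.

N = (496 × 464) / 75 = 230144 / 75 ≈ 3068.6 → 3069

N ≈ 3069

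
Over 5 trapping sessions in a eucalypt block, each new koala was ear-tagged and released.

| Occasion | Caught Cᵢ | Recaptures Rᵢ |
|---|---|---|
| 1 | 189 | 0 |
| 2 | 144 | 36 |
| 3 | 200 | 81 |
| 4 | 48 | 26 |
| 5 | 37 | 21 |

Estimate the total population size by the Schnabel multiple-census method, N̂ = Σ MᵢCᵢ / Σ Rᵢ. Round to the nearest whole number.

N ≈ 749

Marked at large before each occasion: Mᵢ = Σⱼ<ᵢ (Cⱼ − Rⱼ) → M1=0, M2=189, M3=297, M4=416, M5=438
Σ MᵢCᵢ = 0·189 + 189·144 + 297·200 + 416·48 + 438·37 = 0 + 27216 + 59400 + 19968 + 16206 = 122790
Σ Rᵢ = 0 + 36 + 81 + 26 + 21 = 164
N̂ = 122790 / 164 ≈ 748.7 → 749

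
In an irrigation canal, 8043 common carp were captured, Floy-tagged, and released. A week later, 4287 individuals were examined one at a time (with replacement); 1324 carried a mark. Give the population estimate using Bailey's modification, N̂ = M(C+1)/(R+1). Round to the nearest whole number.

N ≈ 26,029

N̂ = 8043·(4287+1)/(1324+1) = 8043·4288/1325 = 34488384/1325 ≈ 26029.0 → 26029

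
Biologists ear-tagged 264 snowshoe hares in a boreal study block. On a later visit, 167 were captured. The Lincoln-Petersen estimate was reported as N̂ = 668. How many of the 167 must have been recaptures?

From N = M·C/R: R = M·C / N = 264·167 / 668 = 44088 / 668 = 66.

R = 66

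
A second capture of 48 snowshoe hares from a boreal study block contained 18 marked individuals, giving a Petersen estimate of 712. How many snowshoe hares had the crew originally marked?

M = 267

From N = M·C/R: M = N·R / C = 712·18 / 48 = 12816 / 48 = 267.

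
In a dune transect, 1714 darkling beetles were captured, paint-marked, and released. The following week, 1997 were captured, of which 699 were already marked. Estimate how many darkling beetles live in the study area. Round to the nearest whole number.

N ≈ 4897

If marked individuals mix randomly, R/C ≈ M/N, giving N ≈ M·C/R.
N = (1714 × 1997) / 699 = 3422858 / 699 ≈ 4896.8 → 4897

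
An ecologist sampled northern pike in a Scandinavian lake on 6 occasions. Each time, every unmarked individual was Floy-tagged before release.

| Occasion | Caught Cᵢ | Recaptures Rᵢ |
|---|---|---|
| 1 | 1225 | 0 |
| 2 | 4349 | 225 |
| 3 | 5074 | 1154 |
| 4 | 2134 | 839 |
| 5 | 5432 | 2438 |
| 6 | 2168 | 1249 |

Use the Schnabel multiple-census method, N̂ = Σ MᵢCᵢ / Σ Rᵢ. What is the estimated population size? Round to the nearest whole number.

N ≈ 23,544

Marked at large before each occasion: Mᵢ = Σⱼ<ᵢ (Cⱼ − Rⱼ) → M1=0, M2=1225, M3=5349, M4=9269, M5=10564, M6=13558
Σ MᵢCᵢ = 0·1225 + 1225·4349 + 5349·5074 + 9269·2134 + 10564·5432 + 13558·2168 = 0 + 5327525 + 27140826 + 19780046 + 57383648 + 29393744 = 139025789
Σ Rᵢ = 0 + 225 + 1154 + 839 + 2438 + 1249 = 5905
N̂ = 139025789 / 5905 ≈ 23543.7 → 23544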